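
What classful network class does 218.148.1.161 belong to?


First octet: 218
Binary: 11011010
110xxxxx -> Class C (192-223)
Class C, default mask 255.255.255.0 (/24)


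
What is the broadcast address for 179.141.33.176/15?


Network: 179.140.0.0/15
Host bits = 17
Set all host bits to 1:
Broadcast: 179.141.255.255


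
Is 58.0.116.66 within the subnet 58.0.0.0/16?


Subnet network: 58.0.0.0
Test IP AND mask: 58.0.0.0
Yes, 58.0.116.66 is in 58.0.0.0/16


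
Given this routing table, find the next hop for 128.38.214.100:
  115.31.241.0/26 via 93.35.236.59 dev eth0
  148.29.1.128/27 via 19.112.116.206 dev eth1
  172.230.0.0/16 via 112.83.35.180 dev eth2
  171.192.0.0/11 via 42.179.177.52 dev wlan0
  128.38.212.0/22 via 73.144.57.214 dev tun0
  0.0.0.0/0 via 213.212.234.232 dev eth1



Longest prefix match for 128.38.214.100:
  /26 115.31.241.0: no
  /27 148.29.1.128: no
  /16 172.230.0.0: no
  /11 171.192.0.0: no
  /22 128.38.212.0: MATCH
  /0 0.0.0.0: MATCH
Selected: next-hop 73.144.57.214 via tun0 (matched /22)


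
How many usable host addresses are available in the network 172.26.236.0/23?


Host bits = 32 - 23 = 9
Total addresses = 2^9 = 512
Usable = total - 2 (network and broadcast)
Usable hosts: 510


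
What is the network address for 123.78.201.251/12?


IP:   01111011.01001110.11001001.11111011
Mask: 11111111.11110000.00000000.00000000
AND operation:
Net:  01111011.01000000.00000000.00000000
Network: 123.64.0.0/12


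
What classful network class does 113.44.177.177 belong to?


First octet: 113
Binary: 01110001
0xxxxxxx -> Class A (1-126)
Class A, default mask 255.0.0.0 (/8)


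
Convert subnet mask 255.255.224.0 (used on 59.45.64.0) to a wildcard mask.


Subnet mask: 255.255.224.0
Wildcard = 255.255.255.255 - subnet mask
255 - 255 = 0
255 - 255 = 0
255 - 224 = 31
255 - 0 = 255
Wildcard: 0.0.31.255


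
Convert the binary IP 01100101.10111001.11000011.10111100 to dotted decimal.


01100101 = 101
10111001 = 185
11000011 = 195
10111100 = 188
IP: 101.185.195.188


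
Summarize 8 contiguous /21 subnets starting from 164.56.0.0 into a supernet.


Original prefix: /21
Number of subnets: 8 = 2^3
New prefix = 21 - 3 = 18
Supernet: 164.56.0.0/18


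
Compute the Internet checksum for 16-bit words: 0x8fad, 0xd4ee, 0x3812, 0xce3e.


Sum all words (with carry folding):
+ 0x8fad = 0x8fad
+ 0xd4ee = 0x649c
+ 0x3812 = 0x9cae
+ 0xce3e = 0x6aed
One's complement: ~0x6aed
Checksum = 0x9512


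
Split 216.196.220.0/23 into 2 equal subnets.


New prefix = 23 + 1 = 24
Each subnet has 256 addresses
  216.196.220.0/24
  216.196.221.0/24
Subnets: 216.196.220.0/24, 216.196.221.0/24


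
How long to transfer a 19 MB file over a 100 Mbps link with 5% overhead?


Effective throughput = 100 * (1 - 5/100) = 95 Mbps
File size in Mb = 19 * 8 = 152 Mb
Time = 152 / 95
Time = 1.6 seconds


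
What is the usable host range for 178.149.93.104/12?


Network: 178.144.0.0
Broadcast: 178.159.255.255
First usable = network + 1
Last usable = broadcast - 1
Range: 178.144.0.1 to 178.159.255.254


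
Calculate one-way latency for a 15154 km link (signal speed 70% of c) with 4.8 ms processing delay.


Speed = 0.7 * 3e5 km/s = 210000 km/s
Propagation delay = 15154 / 210000 = 0.0722 s = 72.1619 ms
Processing delay = 4.8 ms
Total one-way latency = 76.9619 ms


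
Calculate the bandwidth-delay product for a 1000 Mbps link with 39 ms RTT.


BDP = bandwidth * RTT
= 1000 Mbps * 39 ms
= 1000 * 1e6 * 39 / 1000 bits
= 39000000 bits
= 4875000 bytes
= 4760.7422 KB
BDP = 39000000 bits (4875000 bytes)


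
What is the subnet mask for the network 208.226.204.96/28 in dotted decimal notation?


/28 means 28 network bits, 4 host bits
Binary: 11111111111111111111111111110000
Mask: 255.255.255.240


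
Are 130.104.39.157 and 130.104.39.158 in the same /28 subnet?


Mask: 255.255.255.240
130.104.39.157 AND mask = 130.104.39.144
130.104.39.158 AND mask = 130.104.39.144
Yes, same subnet (130.104.39.144)


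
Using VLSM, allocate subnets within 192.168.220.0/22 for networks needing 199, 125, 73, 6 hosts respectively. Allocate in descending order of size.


199 hosts -> /24 (254 usable): 192.168.220.0/24
125 hosts -> /25 (126 usable): 192.168.221.0/25
73 hosts -> /25 (126 usable): 192.168.221.128/25
6 hosts -> /29 (6 usable): 192.168.222.0/29
Allocation: 192.168.220.0/24 (199 hosts, 254 usable); 192.168.221.0/25 (125 hosts, 126 usable); 192.168.221.128/25 (73 hosts, 126 usable); 192.168.222.0/29 (6 hosts, 6 usable)


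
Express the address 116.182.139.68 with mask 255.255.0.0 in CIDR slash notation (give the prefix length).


Binary: 11111111.11111111.00000000.00000000
Count leading 1s
Prefix: /16


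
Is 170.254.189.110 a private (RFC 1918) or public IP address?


RFC 1918 private ranges:
  10.0.0.0/8 (10.0.0.0 - 10.255.255.255)
  172.16.0.0/12 (172.16.0.0 - 172.31.255.255)
  192.168.0.0/16 (192.168.0.0 - 192.168.255.255)
Public (not in any RFC 1918 range)


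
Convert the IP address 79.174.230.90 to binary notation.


79 = 01001111
174 = 10101110
230 = 11100110
90 = 01011010
Binary: 01001111.10101110.11100110.01011010


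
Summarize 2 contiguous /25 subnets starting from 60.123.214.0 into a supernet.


Original prefix: /25
Number of subnets: 2 = 2^1
New prefix = 25 - 1 = 24
Supernet: 60.123.214.0/24


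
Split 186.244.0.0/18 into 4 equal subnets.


New prefix = 18 + 2 = 20
Each subnet has 4096 addresses
  186.244.0.0/20
  186.244.16.0/20
  186.244.32.0/20
  186.244.48.0/20
Subnets: 186.244.0.0/20, 186.244.16.0/20, 186.244.32.0/20, 186.244.48.0/20


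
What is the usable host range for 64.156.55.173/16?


Network: 64.156.0.0
Broadcast: 64.156.255.255
First usable = network + 1
Last usable = broadcast - 1
Range: 64.156.0.1 to 64.156.255.254


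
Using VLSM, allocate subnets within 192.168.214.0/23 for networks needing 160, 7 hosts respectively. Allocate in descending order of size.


160 hosts -> /24 (254 usable): 192.168.214.0/24
7 hosts -> /28 (14 usable): 192.168.215.0/28
Allocation: 192.168.214.0/24 (160 hosts, 254 usable); 192.168.215.0/28 (7 hosts, 14 usable)


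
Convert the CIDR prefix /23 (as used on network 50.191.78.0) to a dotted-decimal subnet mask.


/23 means 23 network bits, 9 host bits
Binary: 11111111111111111111111000000000
Mask: 255.255.254.0


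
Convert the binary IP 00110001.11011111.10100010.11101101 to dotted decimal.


00110001 = 49
11011111 = 223
10100010 = 162
11101101 = 237
IP: 49.223.162.237


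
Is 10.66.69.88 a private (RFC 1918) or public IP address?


RFC 1918 private ranges:
  10.0.0.0/8 (10.0.0.0 - 10.255.255.255)
  172.16.0.0/12 (172.16.0.0 - 172.31.255.255)
  192.168.0.0/16 (192.168.0.0 - 192.168.255.255)
Private (in 10.0.0.0/8)


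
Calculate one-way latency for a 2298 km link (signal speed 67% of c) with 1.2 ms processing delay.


Speed = 0.67 * 3e5 km/s = 201000 km/s
Propagation delay = 2298 / 201000 = 0.0114 s = 11.4328 ms
Processing delay = 1.2 ms
Total one-way latency = 12.6328 ms


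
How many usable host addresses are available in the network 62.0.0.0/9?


Host bits = 32 - 9 = 23
Total addresses = 2^23 = 8388608
Usable = total - 2 (network and broadcast)
Usable hosts: 8388606


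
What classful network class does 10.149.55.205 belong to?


First octet: 10
Binary: 00001010
0xxxxxxx -> Class A (1-126)
Class A, default mask 255.0.0.0 (/8)


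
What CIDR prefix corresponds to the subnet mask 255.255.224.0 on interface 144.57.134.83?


Binary: 11111111.11111111.11100000.00000000
Count leading 1s
Prefix: /19


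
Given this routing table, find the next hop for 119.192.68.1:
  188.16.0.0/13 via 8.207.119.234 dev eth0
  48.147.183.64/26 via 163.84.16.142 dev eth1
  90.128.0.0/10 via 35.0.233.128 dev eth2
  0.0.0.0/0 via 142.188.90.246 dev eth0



Longest prefix match for 119.192.68.1:
  /13 188.16.0.0: no
  /26 48.147.183.64: no
  /10 90.128.0.0: no
  /0 0.0.0.0: MATCH
Selected: next-hop 142.188.90.246 via eth0 (matched /0)


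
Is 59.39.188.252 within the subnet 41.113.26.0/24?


Subnet network: 41.113.26.0
Test IP AND mask: 59.39.188.0
No, 59.39.188.252 is not in 41.113.26.0/24


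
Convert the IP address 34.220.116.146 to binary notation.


34 = 00100010
220 = 11011100
116 = 01110100
146 = 10010010
Binary: 00100010.11011100.01110100.10010010


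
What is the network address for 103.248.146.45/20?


IP:   01100111.11111000.10010010.00101101
Mask: 11111111.11111111.11110000.00000000
AND operation:
Net:  01100111.11111000.10010000.00000000
Network: 103.248.144.0/20


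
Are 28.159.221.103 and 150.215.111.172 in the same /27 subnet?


Mask: 255.255.255.224
28.159.221.103 AND mask = 28.159.221.96
150.215.111.172 AND mask = 150.215.111.160
No, different subnets (28.159.221.96 vs 150.215.111.160)


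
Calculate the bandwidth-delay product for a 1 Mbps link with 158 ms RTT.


BDP = bandwidth * RTT
= 1 Mbps * 158 ms
= 1 * 1e6 * 158 / 1000 bits
= 158000 bits
= 19750 bytes
= 19.2871 KB
BDP = 158000 bits (19750 bytes)


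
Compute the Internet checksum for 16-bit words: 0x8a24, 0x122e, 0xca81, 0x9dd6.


Sum all words (with carry folding):
+ 0x8a24 = 0x8a24
+ 0x122e = 0x9c52
+ 0xca81 = 0x66d4
+ 0x9dd6 = 0x04ab
One's complement: ~0x04ab
Checksum = 0xfb54


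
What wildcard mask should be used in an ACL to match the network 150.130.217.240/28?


Subnet mask: 255.255.255.240
Wildcard = 255.255.255.255 - subnet mask
255 - 255 = 0
255 - 255 = 0
255 - 255 = 0
255 - 240 = 15
Wildcard: 0.0.0.15


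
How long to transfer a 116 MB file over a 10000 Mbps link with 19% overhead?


Effective throughput = 10000 * (1 - 19/100) = 8100.0 Mbps
File size in Mb = 116 * 8 = 928 Mb
Time = 928 / 8100.0
Time = 0.1146 seconds


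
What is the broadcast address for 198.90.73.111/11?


Network: 198.64.0.0/11
Host bits = 21
Set all host bits to 1:
Broadcast: 198.95.255.255


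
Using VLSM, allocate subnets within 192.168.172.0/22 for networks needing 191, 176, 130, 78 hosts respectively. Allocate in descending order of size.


191 hosts -> /24 (254 usable): 192.168.172.0/24
176 hosts -> /24 (254 usable): 192.168.173.0/24
130 hosts -> /24 (254 usable): 192.168.174.0/24
78 hosts -> /25 (126 usable): 192.168.175.0/25
Allocation: 192.168.172.0/24 (191 hosts, 254 usable); 192.168.173.0/24 (176 hosts, 254 usable); 192.168.174.0/24 (130 hosts, 254 usable); 192.168.175.0/25 (78 hosts, 126 usable)


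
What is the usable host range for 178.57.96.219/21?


Network: 178.57.96.0
Broadcast: 178.57.103.255
First usable = network + 1
Last usable = broadcast - 1
Range: 178.57.96.1 to 178.57.103.254


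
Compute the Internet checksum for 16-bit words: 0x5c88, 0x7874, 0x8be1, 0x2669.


Sum all words (with carry folding):
+ 0x5c88 = 0x5c88
+ 0x7874 = 0xd4fc
+ 0x8be1 = 0x60de
+ 0x2669 = 0x8747
One's complement: ~0x8747
Checksum = 0x78b8


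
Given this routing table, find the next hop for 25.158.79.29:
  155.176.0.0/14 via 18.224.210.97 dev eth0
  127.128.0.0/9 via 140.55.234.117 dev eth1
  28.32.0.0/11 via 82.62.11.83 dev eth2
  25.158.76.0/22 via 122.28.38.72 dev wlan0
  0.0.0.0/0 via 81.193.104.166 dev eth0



Longest prefix match for 25.158.79.29:
  /14 155.176.0.0: no
  /9 127.128.0.0: no
  /11 28.32.0.0: no
  /22 25.158.76.0: MATCH
  /0 0.0.0.0: MATCH
Selected: next-hop 122.28.38.72 via wlan0 (matched /22)


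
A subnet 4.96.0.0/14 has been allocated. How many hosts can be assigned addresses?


Host bits = 32 - 14 = 18
Total addresses = 2^18 = 262144
Usable = total - 2 (network and broadcast)
Usable hosts: 262142


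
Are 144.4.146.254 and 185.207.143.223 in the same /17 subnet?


Mask: 255.255.128.0
144.4.146.254 AND mask = 144.4.128.0
185.207.143.223 AND mask = 185.207.128.0
No, different subnets (144.4.128.0 vs 185.207.128.0)


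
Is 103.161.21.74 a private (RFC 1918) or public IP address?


RFC 1918 private ranges:
  10.0.0.0/8 (10.0.0.0 - 10.255.255.255)
  172.16.0.0/12 (172.16.0.0 - 172.31.255.255)
  192.168.0.0/16 (192.168.0.0 - 192.168.255.255)
Public (not in any RFC 1918 range)


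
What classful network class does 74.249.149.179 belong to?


First octet: 74
Binary: 01001010
0xxxxxxx -> Class A (1-126)
Class A, default mask 255.0.0.0 (/8)


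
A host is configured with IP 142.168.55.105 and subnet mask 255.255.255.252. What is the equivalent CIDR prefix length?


Binary: 11111111.11111111.11111111.11111100
Count leading 1s
Prefix: /30


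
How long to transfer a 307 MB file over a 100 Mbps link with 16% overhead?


Effective throughput = 100 * (1 - 16/100) = 84 Mbps
File size in Mb = 307 * 8 = 2456 Mb
Time = 2456 / 84
Time = 29.2381 seconds


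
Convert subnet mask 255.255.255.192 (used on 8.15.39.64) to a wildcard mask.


Subnet mask: 255.255.255.192
Wildcard = 255.255.255.255 - subnet mask
255 - 255 = 0
255 - 255 = 0
255 - 255 = 0
255 - 192 = 63
Wildcard: 0.0.0.63


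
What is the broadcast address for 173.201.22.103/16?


Network: 173.201.0.0/16
Host bits = 16
Set all host bits to 1:
Broadcast: 173.201.255.255


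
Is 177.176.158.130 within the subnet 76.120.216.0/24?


Subnet network: 76.120.216.0
Test IP AND mask: 177.176.158.0
No, 177.176.158.130 is not in 76.120.216.0/24


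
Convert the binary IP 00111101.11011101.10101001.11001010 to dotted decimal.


00111101 = 61
11011101 = 221
10101001 = 169
11001010 = 202
IP: 61.221.169.202


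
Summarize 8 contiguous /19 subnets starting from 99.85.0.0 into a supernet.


Original prefix: /19
Number of subnets: 8 = 2^3
New prefix = 19 - 3 = 16
Supernet: 99.85.0.0/16


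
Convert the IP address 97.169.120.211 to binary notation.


97 = 01100001
169 = 10101001
120 = 01111000
211 = 11010011
Binary: 01100001.10101001.01111000.11010011


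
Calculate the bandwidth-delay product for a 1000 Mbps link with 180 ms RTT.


BDP = bandwidth * RTT
= 1000 Mbps * 180 ms
= 1000 * 1e6 * 180 / 1000 bits
= 180000000 bits
= 22500000 bytes
= 21972.6562 KB
BDP = 180000000 bits (22500000 bytes)


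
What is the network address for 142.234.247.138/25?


IP:   10001110.11101010.11110111.10001010
Mask: 11111111.11111111.11111111.10000000
AND operation:
Net:  10001110.11101010.11110111.10000000
Network: 142.234.247.128/25


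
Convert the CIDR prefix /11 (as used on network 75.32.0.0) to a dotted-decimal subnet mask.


/11 means 11 network bits, 21 host bits
Binary: 11111111111000000000000000000000
Mask: 255.224.0.0


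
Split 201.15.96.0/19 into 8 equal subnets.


New prefix = 19 + 3 = 22
Each subnet has 1024 addresses
  201.15.96.0/22
  201.15.100.0/22
  201.15.104.0/22
  201.15.108.0/22
  201.15.112.0/22
  201.15.116.0/22
  201.15.120.0/22
  201.15.124.0/22
Subnets: 201.15.96.0/22, 201.15.100.0/22, 201.15.104.0/22, 201.15.108.0/22, 201.15.112.0/22, 201.15.116.0/22, 201.15.120.0/22, 201.15.124.0/22


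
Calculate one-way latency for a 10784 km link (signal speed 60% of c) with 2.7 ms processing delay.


Speed = 0.6 * 3e5 km/s = 180000 km/s
Propagation delay = 10784 / 180000 = 0.0599 s = 59.9111 ms
Processing delay = 2.7 ms
Total one-way latency = 62.6111 ms


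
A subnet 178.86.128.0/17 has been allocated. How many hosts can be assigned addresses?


Host bits = 32 - 17 = 15
Total addresses = 2^15 = 32768
Usable = total - 2 (network and broadcast)
Usable hosts: 32766


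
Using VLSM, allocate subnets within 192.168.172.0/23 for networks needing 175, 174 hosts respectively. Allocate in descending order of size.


175 hosts -> /24 (254 usable): 192.168.172.0/24
174 hosts -> /24 (254 usable): 192.168.173.0/24
Allocation: 192.168.172.0/24 (175 hosts, 254 usable); 192.168.173.0/24 (174 hosts, 254 usable)


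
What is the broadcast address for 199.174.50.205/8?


Network: 199.0.0.0/8
Host bits = 24
Set all host bits to 1:
Broadcast: 199.255.255.255


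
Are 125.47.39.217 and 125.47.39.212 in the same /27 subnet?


Mask: 255.255.255.224
125.47.39.217 AND mask = 125.47.39.192
125.47.39.212 AND mask = 125.47.39.192
Yes, same subnet (125.47.39.192)


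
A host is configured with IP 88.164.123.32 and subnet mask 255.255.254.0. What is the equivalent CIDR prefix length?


Binary: 11111111.11111111.11111110.00000000
Count leading 1s
Prefix: /23


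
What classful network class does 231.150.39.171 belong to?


First octet: 231
Binary: 11100111
1110xxxx -> Class D (224-239)
Class D (multicast), default mask N/A


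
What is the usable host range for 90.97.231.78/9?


Network: 90.0.0.0
Broadcast: 90.127.255.255
First usable = network + 1
Last usable = broadcast - 1
Range: 90.0.0.1 to 90.127.255.254


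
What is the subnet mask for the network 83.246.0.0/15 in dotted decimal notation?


/15 means 15 network bits, 17 host bits
Binary: 11111111111111100000000000000000
Mask: 255.254.0.0


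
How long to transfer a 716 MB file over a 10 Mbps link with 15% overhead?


Effective throughput = 10 * (1 - 15/100) = 8.5 Mbps
File size in Mb = 716 * 8 = 5728 Mb
Time = 5728 / 8.5
Time = 673.8824 seconds


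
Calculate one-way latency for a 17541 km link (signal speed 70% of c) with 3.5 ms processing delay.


Speed = 0.7 * 3e5 km/s = 210000 km/s
Propagation delay = 17541 / 210000 = 0.0835 s = 83.5286 ms
Processing delay = 3.5 ms
Total one-way latency = 87.0286 ms


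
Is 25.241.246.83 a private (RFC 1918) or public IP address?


RFC 1918 private ranges:
  10.0.0.0/8 (10.0.0.0 - 10.255.255.255)
  172.16.0.0/12 (172.16.0.0 - 172.31.255.255)
  192.168.0.0/16 (192.168.0.0 - 192.168.255.255)
Public (not in any RFC 1918 range)


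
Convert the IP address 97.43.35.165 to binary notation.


97 = 01100001
43 = 00101011
35 = 00100011
165 = 10100101
Binary: 01100001.00101011.00100011.10100101


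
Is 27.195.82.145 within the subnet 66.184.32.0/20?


Subnet network: 66.184.32.0
Test IP AND mask: 27.195.80.0
No, 27.195.82.145 is not in 66.184.32.0/20


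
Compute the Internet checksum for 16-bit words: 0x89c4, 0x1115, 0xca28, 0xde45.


Sum all words (with carry folding):
+ 0x89c4 = 0x89c4
+ 0x1115 = 0x9ad9
+ 0xca28 = 0x6502
+ 0xde45 = 0x4348
One's complement: ~0x4348
Checksum = 0xbcb7


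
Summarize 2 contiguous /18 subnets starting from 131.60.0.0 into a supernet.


Original prefix: /18
Number of subnets: 2 = 2^1
New prefix = 18 - 1 = 17
Supernet: 131.60.0.0/17


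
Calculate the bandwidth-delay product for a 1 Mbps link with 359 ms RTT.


BDP = bandwidth * RTT
= 1 Mbps * 359 ms
= 1 * 1e6 * 359 / 1000 bits
= 359000 bits
= 44875 bytes
= 43.8232 KB
BDP = 359000 bits (44875 bytes)


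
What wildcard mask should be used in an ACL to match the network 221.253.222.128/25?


Subnet mask: 255.255.255.128
Wildcard = 255.255.255.255 - subnet mask
255 - 255 = 0
255 - 255 = 0
255 - 255 = 0
255 - 128 = 127
Wildcard: 0.0.0.127


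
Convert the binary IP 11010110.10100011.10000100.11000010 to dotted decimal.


11010110 = 214
10100011 = 163
10000100 = 132
11000010 = 194
IP: 214.163.132.194


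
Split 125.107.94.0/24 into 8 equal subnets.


New prefix = 24 + 3 = 27
Each subnet has 32 addresses
  125.107.94.0/27
  125.107.94.32/27
  125.107.94.64/27
  125.107.94.96/27
  125.107.94.128/27
  125.107.94.160/27
  125.107.94.192/27
  125.107.94.224/27
Subnets: 125.107.94.0/27, 125.107.94.32/27, 125.107.94.64/27, 125.107.94.96/27, 125.107.94.128/27, 125.107.94.160/27, 125.107.94.192/27, 125.107.94.224/27


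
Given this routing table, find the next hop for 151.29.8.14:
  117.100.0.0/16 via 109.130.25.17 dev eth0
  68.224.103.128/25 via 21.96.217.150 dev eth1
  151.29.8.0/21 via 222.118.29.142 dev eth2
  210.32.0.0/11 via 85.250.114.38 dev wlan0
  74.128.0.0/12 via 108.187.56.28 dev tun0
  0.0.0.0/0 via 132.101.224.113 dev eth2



Longest prefix match for 151.29.8.14:
  /16 117.100.0.0: no
  /25 68.224.103.128: no
  /21 151.29.8.0: MATCH
  /11 210.32.0.0: no
  /12 74.128.0.0: no
  /0 0.0.0.0: MATCH
Selected: next-hop 222.118.29.142 via eth2 (matched /21)


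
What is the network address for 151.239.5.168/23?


IP:   10010111.11101111.00000101.10101000
Mask: 11111111.11111111.11111110.00000000
AND operation:
Net:  10010111.11101111.00000100.00000000
Network: 151.239.4.0/23


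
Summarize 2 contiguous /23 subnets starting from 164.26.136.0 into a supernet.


Original prefix: /23
Number of subnets: 2 = 2^1
New prefix = 23 - 1 = 22
Supernet: 164.26.136.0/22


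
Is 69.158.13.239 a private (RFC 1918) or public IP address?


RFC 1918 private ranges:
  10.0.0.0/8 (10.0.0.0 - 10.255.255.255)
  172.16.0.0/12 (172.16.0.0 - 172.31.255.255)
  192.168.0.0/16 (192.168.0.0 - 192.168.255.255)
Public (not in any RFC 1918 range)


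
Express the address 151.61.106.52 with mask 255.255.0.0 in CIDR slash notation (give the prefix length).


Binary: 11111111.11111111.00000000.00000000
Count leading 1s
Prefix: /16


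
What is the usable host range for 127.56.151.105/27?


Network: 127.56.151.96
Broadcast: 127.56.151.127
First usable = network + 1
Last usable = broadcast - 1
Range: 127.56.151.97 to 127.56.151.126


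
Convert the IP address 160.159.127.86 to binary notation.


160 = 10100000
159 = 10011111
127 = 01111111
86 = 01010110
Binary: 10100000.10011111.01111111.01010110


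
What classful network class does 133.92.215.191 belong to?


First octet: 133
Binary: 10000101
10xxxxxx -> Class B (128-191)
Class B, default mask 255.255.0.0 (/16)


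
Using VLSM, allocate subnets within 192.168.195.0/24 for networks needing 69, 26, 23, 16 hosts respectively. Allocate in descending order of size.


69 hosts -> /25 (126 usable): 192.168.195.0/25
26 hosts -> /27 (30 usable): 192.168.195.128/27
23 hosts -> /27 (30 usable): 192.168.195.160/27
16 hosts -> /27 (30 usable): 192.168.195.192/27
Allocation: 192.168.195.0/25 (69 hosts, 126 usable); 192.168.195.128/27 (26 hosts, 30 usable); 192.168.195.160/27 (23 hosts, 30 usable); 192.168.195.192/27 (16 hosts, 30 usable)


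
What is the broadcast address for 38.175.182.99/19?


Network: 38.175.160.0/19
Host bits = 13
Set all host bits to 1:
Broadcast: 38.175.191.255


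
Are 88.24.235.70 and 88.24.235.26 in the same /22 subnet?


Mask: 255.255.252.0
88.24.235.70 AND mask = 88.24.232.0
88.24.235.26 AND mask = 88.24.232.0
Yes, same subnet (88.24.232.0)


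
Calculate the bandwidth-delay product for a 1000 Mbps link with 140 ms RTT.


BDP = bandwidth * RTT
= 1000 Mbps * 140 ms
= 1000 * 1e6 * 140 / 1000 bits
= 140000000 bits
= 17500000 bytes
= 17089.8438 KB
BDP = 140000000 bits (17500000 bytes)


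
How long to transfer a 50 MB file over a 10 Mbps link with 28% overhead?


Effective throughput = 10 * (1 - 28/100) = 7.2 Mbps
File size in Mb = 50 * 8 = 400 Mb
Time = 400 / 7.2
Time = 55.5556 seconds


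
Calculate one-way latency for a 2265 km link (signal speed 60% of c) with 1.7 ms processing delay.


Speed = 0.6 * 3e5 km/s = 180000 km/s
Propagation delay = 2265 / 180000 = 0.0126 s = 12.5833 ms
Processing delay = 1.7 ms
Total one-way latency = 14.2833 ms


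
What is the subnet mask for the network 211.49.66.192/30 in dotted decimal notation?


/30 means 30 network bits, 2 host bits
Binary: 11111111111111111111111111111100
Mask: 255.255.255.252


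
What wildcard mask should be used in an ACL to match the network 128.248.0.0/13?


Subnet mask: 255.248.0.0
Wildcard = 255.255.255.255 - subnet mask
255 - 255 = 0
255 - 248 = 7
255 - 0 = 255
255 - 0 = 255
Wildcard: 0.7.255.255


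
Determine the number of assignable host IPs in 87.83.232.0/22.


Host bits = 32 - 22 = 10
Total addresses = 2^10 = 1024
Usable = total - 2 (network and broadcast)
Usable hosts: 1022


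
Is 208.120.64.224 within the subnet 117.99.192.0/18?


Subnet network: 117.99.192.0
Test IP AND mask: 208.120.64.0
No, 208.120.64.224 is not in 117.99.192.0/18


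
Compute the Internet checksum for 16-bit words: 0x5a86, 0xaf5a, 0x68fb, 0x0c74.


Sum all words (with carry folding):
+ 0x5a86 = 0x5a86
+ 0xaf5a = 0x09e1
+ 0x68fb = 0x72dc
+ 0x0c74 = 0x7f50
One's complement: ~0x7f50
Checksum = 0x80af


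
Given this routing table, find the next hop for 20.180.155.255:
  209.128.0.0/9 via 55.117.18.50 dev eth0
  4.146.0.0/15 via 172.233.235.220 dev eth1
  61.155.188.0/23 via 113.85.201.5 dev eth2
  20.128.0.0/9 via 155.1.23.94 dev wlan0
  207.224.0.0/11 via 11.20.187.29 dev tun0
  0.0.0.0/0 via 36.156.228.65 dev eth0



Longest prefix match for 20.180.155.255:
  /9 209.128.0.0: no
  /15 4.146.0.0: no
  /23 61.155.188.0: no
  /9 20.128.0.0: MATCH
  /11 207.224.0.0: no
  /0 0.0.0.0: MATCH
Selected: next-hop 155.1.23.94 via wlan0 (matched /9)


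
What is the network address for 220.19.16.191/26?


IP:   11011100.00010011.00010000.10111111
Mask: 11111111.11111111.11111111.11000000
AND operation:
Net:  11011100.00010011.00010000.10000000
Network: 220.19.16.128/26


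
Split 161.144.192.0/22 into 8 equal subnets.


New prefix = 22 + 3 = 25
Each subnet has 128 addresses
  161.144.192.0/25
  161.144.192.128/25
  161.144.193.0/25
  161.144.193.128/25
  161.144.194.0/25
  161.144.194.128/25
  161.144.195.0/25
  161.144.195.128/25
Subnets: 161.144.192.0/25, 161.144.192.128/25, 161.144.193.0/25, 161.144.193.128/25, 161.144.194.0/25, 161.144.194.128/25, 161.144.195.0/25, 161.144.195.128/25


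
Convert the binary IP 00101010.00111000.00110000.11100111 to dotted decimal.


00101010 = 42
00111000 = 56
00110000 = 48
11100111 = 231
IP: 42.56.48.231


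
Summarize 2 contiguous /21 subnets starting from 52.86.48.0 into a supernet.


Original prefix: /21
Number of subnets: 2 = 2^1
New prefix = 21 - 1 = 20
Supernet: 52.86.48.0/20


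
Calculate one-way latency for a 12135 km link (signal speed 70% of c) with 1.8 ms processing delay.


Speed = 0.7 * 3e5 km/s = 210000 km/s
Propagation delay = 12135 / 210000 = 0.0578 s = 57.7857 ms
Processing delay = 1.8 ms
Total one-way latency = 59.5857 ms


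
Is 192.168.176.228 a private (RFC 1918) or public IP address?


RFC 1918 private ranges:
  10.0.0.0/8 (10.0.0.0 - 10.255.255.255)
  172.16.0.0/12 (172.16.0.0 - 172.31.255.255)
  192.168.0.0/16 (192.168.0.0 - 192.168.255.255)
Private (in 192.168.0.0/16)


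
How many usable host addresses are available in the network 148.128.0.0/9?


Host bits = 32 - 9 = 23
Total addresses = 2^23 = 8388608
Usable = total - 2 (network and broadcast)
Usable hosts: 8388606


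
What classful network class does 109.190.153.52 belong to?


First octet: 109
Binary: 01101101
0xxxxxxx -> Class A (1-126)
Class A, default mask 255.0.0.0 (/8)


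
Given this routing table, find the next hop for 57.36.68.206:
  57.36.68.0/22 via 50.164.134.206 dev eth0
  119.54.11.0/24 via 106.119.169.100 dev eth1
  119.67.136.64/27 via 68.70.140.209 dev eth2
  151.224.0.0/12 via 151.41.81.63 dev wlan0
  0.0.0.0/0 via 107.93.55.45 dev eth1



Longest prefix match for 57.36.68.206:
  /22 57.36.68.0: MATCH
  /24 119.54.11.0: no
  /27 119.67.136.64: no
  /12 151.224.0.0: no
  /0 0.0.0.0: MATCH
Selected: next-hop 50.164.134.206 via eth0 (matched /22)


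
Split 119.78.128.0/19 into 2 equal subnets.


New prefix = 19 + 1 = 20
Each subnet has 4096 addresses
  119.78.128.0/20
  119.78.144.0/20
Subnets: 119.78.128.0/20, 119.78.144.0/20


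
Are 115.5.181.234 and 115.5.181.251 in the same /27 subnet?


Mask: 255.255.255.224
115.5.181.234 AND mask = 115.5.181.224
115.5.181.251 AND mask = 115.5.181.224
Yes, same subnet (115.5.181.224)


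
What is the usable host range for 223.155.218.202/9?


Network: 223.128.0.0
Broadcast: 223.255.255.255
First usable = network + 1
Last usable = broadcast - 1
Range: 223.128.0.1 to 223.255.255.254


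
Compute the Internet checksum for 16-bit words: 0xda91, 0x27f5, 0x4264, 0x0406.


Sum all words (with carry folding):
+ 0xda91 = 0xda91
+ 0x27f5 = 0x0287
+ 0x4264 = 0x44eb
+ 0x0406 = 0x48f1
One's complement: ~0x48f1
Checksum = 0xb70e


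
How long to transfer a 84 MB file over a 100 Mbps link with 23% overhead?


Effective throughput = 100 * (1 - 23/100) = 77 Mbps
File size in Mb = 84 * 8 = 672 Mb
Time = 672 / 77
Time = 8.7273 seconds


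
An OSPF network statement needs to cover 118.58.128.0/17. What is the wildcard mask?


Subnet mask: 255.255.128.0
Wildcard = 255.255.255.255 - subnet mask
255 - 255 = 0
255 - 255 = 0
255 - 128 = 127
255 - 0 = 255
Wildcard: 0.0.127.255


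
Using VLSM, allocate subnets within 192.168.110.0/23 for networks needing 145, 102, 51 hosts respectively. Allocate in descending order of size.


145 hosts -> /24 (254 usable): 192.168.110.0/24
102 hosts -> /25 (126 usable): 192.168.111.0/25
51 hosts -> /26 (62 usable): 192.168.111.128/26
Allocation: 192.168.110.0/24 (145 hosts, 254 usable); 192.168.111.0/25 (102 hosts, 126 usable); 192.168.111.128/26 (51 hosts, 62 usable)


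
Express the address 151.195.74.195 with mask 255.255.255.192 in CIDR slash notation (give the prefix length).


Binary: 11111111.11111111.11111111.11000000
Count leading 1s
Prefix: /26


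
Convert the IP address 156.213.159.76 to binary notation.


156 = 10011100
213 = 11010101
159 = 10011111
76 = 01001100
Binary: 10011100.11010101.10011111.01001100


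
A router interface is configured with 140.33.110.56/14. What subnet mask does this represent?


/14 means 14 network bits, 18 host bits
Binary: 11111111111111000000000000000000
Mask: 255.252.0.0


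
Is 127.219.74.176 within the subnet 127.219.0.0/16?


Subnet network: 127.219.0.0
Test IP AND mask: 127.219.0.0
Yes, 127.219.74.176 is in 127.219.0.0/16


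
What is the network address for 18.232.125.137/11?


IP:   00010010.11101000.01111101.10001001
Mask: 11111111.11100000.00000000.00000000
AND operation:
Net:  00010010.11100000.00000000.00000000
Network: 18.224.0.0/11


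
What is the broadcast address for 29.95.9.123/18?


Network: 29.95.0.0/18
Host bits = 14
Set all host bits to 1:
Broadcast: 29.95.63.255


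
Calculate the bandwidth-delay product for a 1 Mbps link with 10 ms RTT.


BDP = bandwidth * RTT
= 1 Mbps * 10 ms
= 1 * 1e6 * 10 / 1000 bits
= 10000 bits
= 1250 bytes
= 1.2207 KB
BDP = 10000 bits (1250 bytes)


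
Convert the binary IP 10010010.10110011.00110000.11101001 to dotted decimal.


10010010 = 146
10110011 = 179
00110000 = 48
11101001 = 233
IP: 146.179.48.233


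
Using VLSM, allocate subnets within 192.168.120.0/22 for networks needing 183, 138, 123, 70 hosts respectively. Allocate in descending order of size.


183 hosts -> /24 (254 usable): 192.168.120.0/24
138 hosts -> /24 (254 usable): 192.168.121.0/24
123 hosts -> /25 (126 usable): 192.168.122.0/25
70 hosts -> /25 (126 usable): 192.168.122.128/25
Allocation: 192.168.120.0/24 (183 hosts, 254 usable); 192.168.121.0/24 (138 hosts, 254 usable); 192.168.122.0/25 (123 hosts, 126 usable); 192.168.122.128/25 (70 hosts, 126 usable)


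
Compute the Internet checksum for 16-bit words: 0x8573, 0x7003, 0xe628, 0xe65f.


Sum all words (with carry folding):
+ 0x8573 = 0x8573
+ 0x7003 = 0xf576
+ 0xe628 = 0xdb9f
+ 0xe65f = 0xc1ff
One's complement: ~0xc1ff
Checksum = 0x3e00


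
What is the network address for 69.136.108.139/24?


IP:   01000101.10001000.01101100.10001011
Mask: 11111111.11111111.11111111.00000000
AND operation:
Net:  01000101.10001000.01101100.00000000
Network: 69.136.108.0/24


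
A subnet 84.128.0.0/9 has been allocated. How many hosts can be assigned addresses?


Host bits = 32 - 9 = 23
Total addresses = 2^23 = 8388608
Usable = total - 2 (network and broadcast)
Usable hosts: 8388606


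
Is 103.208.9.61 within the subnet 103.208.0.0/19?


Subnet network: 103.208.0.0
Test IP AND mask: 103.208.0.0
Yes, 103.208.9.61 is in 103.208.0.0/19


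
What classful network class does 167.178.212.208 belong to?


First octet: 167
Binary: 10100111
10xxxxxx -> Class B (128-191)
Class B, default mask 255.255.0.0 (/16)


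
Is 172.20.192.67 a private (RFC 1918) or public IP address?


RFC 1918 private ranges:
  10.0.0.0/8 (10.0.0.0 - 10.255.255.255)
  172.16.0.0/12 (172.16.0.0 - 172.31.255.255)
  192.168.0.0/16 (192.168.0.0 - 192.168.255.255)
Private (in 172.16.0.0/12)


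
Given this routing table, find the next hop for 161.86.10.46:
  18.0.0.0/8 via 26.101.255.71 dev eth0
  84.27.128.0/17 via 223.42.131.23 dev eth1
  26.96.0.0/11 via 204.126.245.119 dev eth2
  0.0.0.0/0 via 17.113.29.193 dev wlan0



Longest prefix match for 161.86.10.46:
  /8 18.0.0.0: no
  /17 84.27.128.0: no
  /11 26.96.0.0: no
  /0 0.0.0.0: MATCH
Selected: next-hop 17.113.29.193 via wlan0 (matched /0)


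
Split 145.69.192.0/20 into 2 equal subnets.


New prefix = 20 + 1 = 21
Each subnet has 2048 addresses
  145.69.192.0/21
  145.69.200.0/21
Subnets: 145.69.192.0/21, 145.69.200.0/21


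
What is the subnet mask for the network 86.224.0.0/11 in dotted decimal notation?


/11 means 11 network bits, 21 host bits
Binary: 11111111111000000000000000000000
Mask: 255.224.0.0


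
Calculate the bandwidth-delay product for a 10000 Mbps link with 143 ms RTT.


BDP = bandwidth * RTT
= 10000 Mbps * 143 ms
= 10000 * 1e6 * 143 / 1000 bits
= 1430000000 bits
= 178750000 bytes
= 174560.5469 KB
BDP = 1430000000 bits (178750000 bytes)


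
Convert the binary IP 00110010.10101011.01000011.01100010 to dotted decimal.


00110010 = 50
10101011 = 171
01000011 = 67
01100010 = 98
IP: 50.171.67.98


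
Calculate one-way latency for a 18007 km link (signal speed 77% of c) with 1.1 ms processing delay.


Speed = 0.77 * 3e5 km/s = 231000 km/s
Propagation delay = 18007 / 231000 = 0.078 s = 77.9524 ms
Processing delay = 1.1 ms
Total one-way latency = 79.0524 ms


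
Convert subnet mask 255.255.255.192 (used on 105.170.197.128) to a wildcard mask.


Subnet mask: 255.255.255.192
Wildcard = 255.255.255.255 - subnet mask
255 - 255 = 0
255 - 255 = 0
255 - 255 = 0
255 - 192 = 63
Wildcard: 0.0.0.63


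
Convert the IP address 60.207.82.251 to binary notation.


60 = 00111100
207 = 11001111
82 = 01010010
251 = 11111011
Binary: 00111100.11001111.01010010.11111011


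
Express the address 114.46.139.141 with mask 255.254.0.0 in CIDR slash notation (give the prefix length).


Binary: 11111111.11111110.00000000.00000000
Count leading 1s
Prefix: /15


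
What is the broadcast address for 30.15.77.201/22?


Network: 30.15.76.0/22
Host bits = 10
Set all host bits to 1:
Broadcast: 30.15.79.255


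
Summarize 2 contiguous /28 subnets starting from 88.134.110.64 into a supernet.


Original prefix: /28
Number of subnets: 2 = 2^1
New prefix = 28 - 1 = 27
Supernet: 88.134.110.64/27


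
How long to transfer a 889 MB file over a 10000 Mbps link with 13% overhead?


Effective throughput = 10000 * (1 - 13/100) = 8700 Mbps
File size in Mb = 889 * 8 = 7112 Mb
Time = 7112 / 8700
Time = 0.8175 seconds


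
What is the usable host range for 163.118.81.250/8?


Network: 163.0.0.0
Broadcast: 163.255.255.255
First usable = network + 1
Last usable = broadcast - 1
Range: 163.0.0.1 to 163.255.255.254


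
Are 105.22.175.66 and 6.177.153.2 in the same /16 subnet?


Mask: 255.255.0.0
105.22.175.66 AND mask = 105.22.0.0
6.177.153.2 AND mask = 6.177.0.0
No, different subnets (105.22.0.0 vs 6.177.0.0)


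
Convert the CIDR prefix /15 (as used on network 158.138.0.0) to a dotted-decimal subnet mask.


/15 means 15 network bits, 17 host bits
Binary: 11111111111111100000000000000000
Mask: 255.254.0.0


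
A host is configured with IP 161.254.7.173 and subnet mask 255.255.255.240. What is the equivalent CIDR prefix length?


Binary: 11111111.11111111.11111111.11110000
Count leading 1s
Prefix: /28


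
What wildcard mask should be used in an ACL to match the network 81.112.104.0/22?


Subnet mask: 255.255.252.0
Wildcard = 255.255.255.255 - subnet mask
255 - 255 = 0
255 - 255 = 0
255 - 252 = 3
255 - 0 = 255
Wildcard: 0.0.3.255


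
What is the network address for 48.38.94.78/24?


IP:   00110000.00100110.01011110.01001110
Mask: 11111111.11111111.11111111.00000000
AND operation:
Net:  00110000.00100110.01011110.00000000
Network: 48.38.94.0/24


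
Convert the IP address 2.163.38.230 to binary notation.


2 = 00000010
163 = 10100011
38 = 00100110
230 = 11100110
Binary: 00000010.10100011.00100110.11100110


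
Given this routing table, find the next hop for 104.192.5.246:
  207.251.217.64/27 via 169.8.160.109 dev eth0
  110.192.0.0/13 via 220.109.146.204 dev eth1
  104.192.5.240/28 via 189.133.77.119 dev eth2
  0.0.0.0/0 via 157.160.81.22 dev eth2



Longest prefix match for 104.192.5.246:
  /27 207.251.217.64: no
  /13 110.192.0.0: no
  /28 104.192.5.240: MATCH
  /0 0.0.0.0: MATCH
Selected: next-hop 189.133.77.119 via eth2 (matched /28)


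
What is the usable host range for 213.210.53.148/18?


Network: 213.210.0.0
Broadcast: 213.210.63.255
First usable = network + 1
Last usable = broadcast - 1
Range: 213.210.0.1 to 213.210.63.254


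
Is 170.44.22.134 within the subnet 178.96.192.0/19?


Subnet network: 178.96.192.0
Test IP AND mask: 170.44.0.0
No, 170.44.22.134 is not in 178.96.192.0/19


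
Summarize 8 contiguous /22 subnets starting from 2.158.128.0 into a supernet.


Original prefix: /22
Number of subnets: 8 = 2^3
New prefix = 22 - 3 = 19
Supernet: 2.158.128.0/19


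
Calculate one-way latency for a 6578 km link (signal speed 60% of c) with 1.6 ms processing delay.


Speed = 0.6 * 3e5 km/s = 180000 km/s
Propagation delay = 6578 / 180000 = 0.0365 s = 36.5444 ms
Processing delay = 1.6 ms
Total one-way latency = 38.1444 ms


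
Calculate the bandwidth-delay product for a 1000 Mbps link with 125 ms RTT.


BDP = bandwidth * RTT
= 1000 Mbps * 125 ms
= 1000 * 1e6 * 125 / 1000 bits
= 125000000 bits
= 15625000 bytes
= 15258.7891 KB
BDP = 125000000 bits (15625000 bytes)


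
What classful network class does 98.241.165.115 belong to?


First octet: 98
Binary: 01100010
0xxxxxxx -> Class A (1-126)
Class A, default mask 255.0.0.0 (/8)


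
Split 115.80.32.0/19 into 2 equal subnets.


New prefix = 19 + 1 = 20
Each subnet has 4096 addresses
  115.80.32.0/20
  115.80.48.0/20
Subnets: 115.80.32.0/20, 115.80.48.0/20


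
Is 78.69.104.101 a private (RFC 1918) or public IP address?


RFC 1918 private ranges:
  10.0.0.0/8 (10.0.0.0 - 10.255.255.255)
  172.16.0.0/12 (172.16.0.0 - 172.31.255.255)
  192.168.0.0/16 (192.168.0.0 - 192.168.255.255)
Public (not in any RFC 1918 range)


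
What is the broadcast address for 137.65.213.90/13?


Network: 137.64.0.0/13
Host bits = 19
Set all host bits to 1:
Broadcast: 137.71.255.255


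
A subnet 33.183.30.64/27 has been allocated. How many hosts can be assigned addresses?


Host bits = 32 - 27 = 5
Total addresses = 2^5 = 32
Usable = total - 2 (network and broadcast)
Usable hosts: 30


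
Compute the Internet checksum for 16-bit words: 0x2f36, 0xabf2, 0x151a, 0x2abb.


Sum all words (with carry folding):
+ 0x2f36 = 0x2f36
+ 0xabf2 = 0xdb28
+ 0x151a = 0xf042
+ 0x2abb = 0x1afe
One's complement: ~0x1afe
Checksum = 0xe501


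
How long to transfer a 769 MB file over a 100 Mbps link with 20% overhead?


Effective throughput = 100 * (1 - 20/100) = 80 Mbps
File size in Mb = 769 * 8 = 6152 Mb
Time = 6152 / 80
Time = 76.9 seconds


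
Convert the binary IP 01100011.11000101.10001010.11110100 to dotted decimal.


01100011 = 99
11000101 = 197
10001010 = 138
11110100 = 244
IP: 99.197.138.244


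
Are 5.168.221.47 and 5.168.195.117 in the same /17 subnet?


Mask: 255.255.128.0
5.168.221.47 AND mask = 5.168.128.0
5.168.195.117 AND mask = 5.168.128.0
Yes, same subnet (5.168.128.0)


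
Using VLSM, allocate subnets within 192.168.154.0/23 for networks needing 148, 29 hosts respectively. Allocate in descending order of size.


148 hosts -> /24 (254 usable): 192.168.154.0/24
29 hosts -> /27 (30 usable): 192.168.155.0/27
Allocation: 192.168.154.0/24 (148 hosts, 254 usable); 192.168.155.0/27 (29 hosts, 30 usable)
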